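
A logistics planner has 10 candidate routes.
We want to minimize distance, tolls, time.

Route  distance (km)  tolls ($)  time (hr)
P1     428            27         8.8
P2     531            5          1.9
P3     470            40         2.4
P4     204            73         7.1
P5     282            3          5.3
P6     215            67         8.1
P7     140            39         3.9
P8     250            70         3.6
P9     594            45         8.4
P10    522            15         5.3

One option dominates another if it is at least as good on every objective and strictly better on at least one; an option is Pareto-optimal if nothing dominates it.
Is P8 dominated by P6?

P6 vs P8: P6 is worse on time (8.1 vs 3.6), so it does not dominate P8.

No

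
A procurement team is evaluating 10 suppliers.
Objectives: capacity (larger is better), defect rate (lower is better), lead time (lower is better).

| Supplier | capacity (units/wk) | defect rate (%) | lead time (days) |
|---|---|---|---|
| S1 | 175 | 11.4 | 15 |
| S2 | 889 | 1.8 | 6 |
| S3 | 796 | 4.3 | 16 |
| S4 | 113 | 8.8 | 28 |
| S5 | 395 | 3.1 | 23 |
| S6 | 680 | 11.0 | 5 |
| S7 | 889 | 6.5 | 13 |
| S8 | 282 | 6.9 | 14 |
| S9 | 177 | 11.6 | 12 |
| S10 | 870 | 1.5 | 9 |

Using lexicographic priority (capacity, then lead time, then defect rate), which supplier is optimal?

S2

First maximize capacity: best is 889, kept {S2, S7}.
Then minimize lead time: best is 6, kept {S2}.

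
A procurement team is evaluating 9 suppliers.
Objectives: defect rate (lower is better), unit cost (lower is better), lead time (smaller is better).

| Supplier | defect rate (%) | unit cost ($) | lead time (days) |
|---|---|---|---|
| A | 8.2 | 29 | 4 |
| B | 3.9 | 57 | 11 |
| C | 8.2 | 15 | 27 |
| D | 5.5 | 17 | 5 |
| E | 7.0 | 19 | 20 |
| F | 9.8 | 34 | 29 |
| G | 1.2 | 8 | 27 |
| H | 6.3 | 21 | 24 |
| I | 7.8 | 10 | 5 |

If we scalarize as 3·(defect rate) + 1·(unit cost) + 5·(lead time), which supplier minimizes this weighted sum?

A: 3·8.2 + 1·29 + 5·4 = 73.6
B: 3·3.9 + 1·57 + 5·11 = 123.7
C: 3·8.2 + 1·15 + 5·27 = 174.6
D: 3·5.5 + 1·17 + 5·5 = 58.5
E: 3·7.0 + 1·19 + 5·20 = 140.0
F: 3·9.8 + 1·34 + 5·29 = 208.4
G: 3·1.2 + 1·8 + 5·27 = 146.6
H: 3·6.3 + 1·21 + 5·24 = 159.9
I: 3·7.8 + 1·10 + 5·5 = 58.4
Lowest: I at 58.4.

I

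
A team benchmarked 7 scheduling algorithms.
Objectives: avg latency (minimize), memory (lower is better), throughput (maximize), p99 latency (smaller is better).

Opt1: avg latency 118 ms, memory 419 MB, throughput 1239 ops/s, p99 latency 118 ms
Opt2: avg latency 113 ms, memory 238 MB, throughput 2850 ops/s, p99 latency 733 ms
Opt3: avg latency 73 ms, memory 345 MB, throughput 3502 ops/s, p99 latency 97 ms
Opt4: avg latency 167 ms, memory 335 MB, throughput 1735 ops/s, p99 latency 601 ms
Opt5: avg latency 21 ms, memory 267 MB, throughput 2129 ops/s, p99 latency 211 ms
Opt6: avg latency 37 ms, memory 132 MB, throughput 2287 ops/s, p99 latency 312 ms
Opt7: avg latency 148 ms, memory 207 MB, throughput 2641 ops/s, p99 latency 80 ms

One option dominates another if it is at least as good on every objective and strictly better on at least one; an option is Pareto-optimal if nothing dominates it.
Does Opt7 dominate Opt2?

Opt7 vs Opt2: Opt7 is worse on avg latency (148 vs 113), so it does not dominate Opt2.

No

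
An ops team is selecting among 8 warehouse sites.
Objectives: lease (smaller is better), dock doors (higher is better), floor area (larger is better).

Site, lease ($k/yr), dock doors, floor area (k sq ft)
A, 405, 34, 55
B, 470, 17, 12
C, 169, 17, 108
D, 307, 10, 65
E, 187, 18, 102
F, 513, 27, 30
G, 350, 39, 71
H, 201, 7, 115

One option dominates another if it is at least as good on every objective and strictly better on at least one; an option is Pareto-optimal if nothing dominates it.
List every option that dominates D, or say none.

C, E

C: lease 169≤307, dock doors 17≥10, floor area 108≥65 — dominates D.
E: lease 187≤307, dock doors 18≥10, floor area 102≥65 — dominates D.
Others (A, B, F, G, H) are each worse than D on at least one objective.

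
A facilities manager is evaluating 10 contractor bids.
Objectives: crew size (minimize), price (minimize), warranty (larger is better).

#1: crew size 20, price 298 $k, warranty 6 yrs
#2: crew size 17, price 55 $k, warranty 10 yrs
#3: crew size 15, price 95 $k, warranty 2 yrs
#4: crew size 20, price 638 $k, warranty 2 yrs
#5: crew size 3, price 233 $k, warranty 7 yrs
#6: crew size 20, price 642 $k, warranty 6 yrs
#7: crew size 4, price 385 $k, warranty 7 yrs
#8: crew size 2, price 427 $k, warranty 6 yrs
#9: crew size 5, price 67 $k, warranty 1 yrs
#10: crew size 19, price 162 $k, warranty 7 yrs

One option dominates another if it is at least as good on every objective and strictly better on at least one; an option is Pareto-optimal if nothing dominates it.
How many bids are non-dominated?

#1: dominated by #2 (crew size 17≤20, price 55≤298, warranty 10≥6).
#2: not dominated (best price).
#3: not dominated.
#4: dominated by #1 (crew size 20≤20, price 298≤638, warranty 6≥2).
#5: not dominated.
#6: dominated by #1 (crew size 20≤20, price 298≤642, warranty 6≥6).
#7: dominated by #5 (crew size 3≤4, price 233≤385, warranty 7≥7).
#8: not dominated (best crew size).
#9: not dominated.
#10: dominated by #2 (crew size 17≤19, price 55≤162, warranty 10≥7).
Pareto-optimal: #2, #3, #5, #8, #9 → 5.

5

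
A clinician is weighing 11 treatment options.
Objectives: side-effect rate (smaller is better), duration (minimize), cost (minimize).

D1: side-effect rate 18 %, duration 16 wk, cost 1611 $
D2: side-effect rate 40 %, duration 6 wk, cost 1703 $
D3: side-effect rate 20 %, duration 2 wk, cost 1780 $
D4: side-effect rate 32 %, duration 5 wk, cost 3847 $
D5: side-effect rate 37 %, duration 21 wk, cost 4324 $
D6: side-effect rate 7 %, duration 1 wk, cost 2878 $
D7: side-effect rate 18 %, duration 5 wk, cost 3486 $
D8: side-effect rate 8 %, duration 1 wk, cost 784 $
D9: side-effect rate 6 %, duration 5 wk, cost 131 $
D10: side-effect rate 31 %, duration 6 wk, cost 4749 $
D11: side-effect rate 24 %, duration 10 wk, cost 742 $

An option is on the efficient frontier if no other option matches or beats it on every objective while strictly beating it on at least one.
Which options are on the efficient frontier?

D1: dominated by D8 (side-effect rate 8≤18, duration 1≤16, cost 784≤1611).
D2: dominated by D8 (side-effect rate 8≤40, duration 1≤6, cost 784≤1703).
D3: dominated by D8 (side-effect rate 8≤20, duration 1≤2, cost 784≤1780).
D4: dominated by D3 (side-effect rate 20≤32, duration 2≤5, cost 1780≤3847).
D5: dominated by D1 (side-effect rate 18≤37, duration 16≤21, cost 1611≤4324).
D6: not dominated.
D7: dominated by D6 (side-effect rate 7≤18, duration 1≤5, cost 2878≤3486).
D8: not dominated.
D9: not dominated (best side-effect rate).
D10: dominated by D3 (side-effect rate 20≤31, duration 2≤6, cost 1780≤4749).
D11: dominated by D9 (side-effect rate 6≤24, duration 5≤10, cost 131≤742).

D6, D8, D9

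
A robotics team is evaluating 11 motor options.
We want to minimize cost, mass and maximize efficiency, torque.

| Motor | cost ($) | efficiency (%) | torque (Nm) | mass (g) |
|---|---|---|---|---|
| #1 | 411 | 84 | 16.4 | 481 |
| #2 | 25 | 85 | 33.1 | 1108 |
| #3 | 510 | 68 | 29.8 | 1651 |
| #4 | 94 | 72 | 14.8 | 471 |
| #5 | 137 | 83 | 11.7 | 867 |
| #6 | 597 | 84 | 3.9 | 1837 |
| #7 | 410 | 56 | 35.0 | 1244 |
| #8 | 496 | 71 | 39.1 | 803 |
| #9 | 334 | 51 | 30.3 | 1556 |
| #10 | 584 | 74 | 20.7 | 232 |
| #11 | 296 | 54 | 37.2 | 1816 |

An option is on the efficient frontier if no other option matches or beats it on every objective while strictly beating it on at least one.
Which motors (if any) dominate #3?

#2: cost 25≤510, efficiency 85≥68, torque 33.1≥29.8, mass 1108≤1651 — dominates #3.
#8: cost 496≤510, efficiency 71≥68, torque 39.1≥29.8, mass 803≤1651 — dominates #3.
Others (#1, #4, #5, #6, #7, #9, #10, #11) are each worse than #3 on at least one objective.

#2, #8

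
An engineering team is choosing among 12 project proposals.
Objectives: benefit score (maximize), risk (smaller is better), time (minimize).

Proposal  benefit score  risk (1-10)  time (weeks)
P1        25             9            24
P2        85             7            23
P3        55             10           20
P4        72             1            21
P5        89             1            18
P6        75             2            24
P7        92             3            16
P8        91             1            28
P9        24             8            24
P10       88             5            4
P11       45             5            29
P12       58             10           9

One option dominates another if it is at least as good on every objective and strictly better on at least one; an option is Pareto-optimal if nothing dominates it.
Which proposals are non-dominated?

P5, P7, P8, P10

P1: dominated by P2 (benefit score 85≥25, risk 7≤9, time 23≤24).
P2: dominated by P5 (benefit score 89≥85, risk 1≤7, time 18≤23).
P3: dominated by P5 (benefit score 89≥55, risk 1≤10, time 18≤20).
P4: dominated by P5 (benefit score 89≥72, risk 1≤1, time 18≤21).
P5: not dominated.
P6: dominated by P5 (benefit score 89≥75, risk 1≤2, time 18≤24).
P7: not dominated (best benefit score).
P8: not dominated.
P9: dominated by P2 (benefit score 85≥24, risk 7≤8, time 23≤24).
P10: not dominated (best time).
P11: dominated by P4 (benefit score 72≥45, risk 1≤5, time 21≤29).
P12: dominated by P10 (benefit score 88≥58, risk 5≤10, time 4≤9).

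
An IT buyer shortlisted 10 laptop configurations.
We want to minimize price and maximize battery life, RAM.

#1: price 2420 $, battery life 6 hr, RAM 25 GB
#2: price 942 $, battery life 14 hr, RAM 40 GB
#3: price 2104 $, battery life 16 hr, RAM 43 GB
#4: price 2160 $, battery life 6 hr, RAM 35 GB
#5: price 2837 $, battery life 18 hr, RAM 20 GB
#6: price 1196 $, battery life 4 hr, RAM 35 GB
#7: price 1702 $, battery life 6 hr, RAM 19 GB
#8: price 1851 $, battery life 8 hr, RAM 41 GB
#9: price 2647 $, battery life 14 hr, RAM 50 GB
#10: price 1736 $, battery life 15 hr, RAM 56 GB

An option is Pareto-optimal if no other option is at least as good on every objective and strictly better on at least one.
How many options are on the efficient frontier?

#1: dominated by #2 (price 942≤2420, battery life 14≥6, RAM 40≥25).
#2: not dominated (best price).
#3: not dominated.
#4: dominated by #2 (price 942≤2160, battery life 14≥6, RAM 40≥35).
#5: not dominated (best battery life).
#6: dominated by #2 (price 942≤1196, battery life 14≥4, RAM 40≥35).
#7: dominated by #2 (price 942≤1702, battery life 14≥6, RAM 40≥19).
#8: dominated by #10 (price 1736≤1851, battery life 15≥8, RAM 56≥41).
#9: dominated by #10 (price 1736≤2647, battery life 15≥14, RAM 56≥50).
#10: not dominated (best RAM).
Pareto-optimal: #2, #3, #5, #10 → 4.

4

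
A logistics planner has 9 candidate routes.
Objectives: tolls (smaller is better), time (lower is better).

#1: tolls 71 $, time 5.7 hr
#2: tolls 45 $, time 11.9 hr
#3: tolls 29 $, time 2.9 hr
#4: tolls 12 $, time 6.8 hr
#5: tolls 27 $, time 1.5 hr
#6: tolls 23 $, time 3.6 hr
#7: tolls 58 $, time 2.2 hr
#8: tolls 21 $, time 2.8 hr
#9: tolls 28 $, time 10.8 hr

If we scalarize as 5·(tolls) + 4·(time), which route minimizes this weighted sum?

#1: 5·71 + 4·5.7 = 377.8
#2: 5·45 + 4·11.9 = 272.6
#3: 5·29 + 4·2.9 = 156.6
#4: 5·12 + 4·6.8 = 87.2
#5: 5·27 + 4·1.5 = 141.0
#6: 5·23 + 4·3.6 = 129.4
#7: 5·58 + 4·2.2 = 298.8
#8: 5·21 + 4·2.8 = 116.2
#9: 5·28 + 4·10.8 = 183.2
Lowest: #4 at 87.2.

#4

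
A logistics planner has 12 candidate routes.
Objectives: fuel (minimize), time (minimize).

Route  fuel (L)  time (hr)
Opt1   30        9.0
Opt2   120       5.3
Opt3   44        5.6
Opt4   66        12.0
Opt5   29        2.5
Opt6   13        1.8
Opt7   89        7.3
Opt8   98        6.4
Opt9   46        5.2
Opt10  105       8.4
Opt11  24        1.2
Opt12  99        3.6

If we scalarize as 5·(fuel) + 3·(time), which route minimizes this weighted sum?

Opt6

Opt1: 5·30 + 3·9.0 = 177.0
Opt2: 5·120 + 3·5.3 = 615.9
Opt3: 5·44 + 3·5.6 = 236.8
Opt4: 5·66 + 3·12.0 = 366.0
Opt5: 5·29 + 3·2.5 = 152.5
Opt6: 5·13 + 3·1.8 = 70.4
Opt7: 5·89 + 3·7.3 = 466.9
Opt8: 5·98 + 3·6.4 = 509.2
Opt9: 5·46 + 3·5.2 = 245.6
Opt10: 5·105 + 3·8.4 = 550.2
Opt11: 5·24 + 3·1.2 = 123.6
Opt12: 5·99 + 3·3.6 = 505.8
Lowest: Opt6 at 70.4.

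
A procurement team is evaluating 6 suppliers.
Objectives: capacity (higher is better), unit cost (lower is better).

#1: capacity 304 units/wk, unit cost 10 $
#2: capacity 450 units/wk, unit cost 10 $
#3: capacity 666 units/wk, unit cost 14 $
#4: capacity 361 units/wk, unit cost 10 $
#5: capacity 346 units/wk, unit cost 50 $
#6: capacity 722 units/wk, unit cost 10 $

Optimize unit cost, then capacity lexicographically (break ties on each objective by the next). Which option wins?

#6

First minimize unit cost: best is 10, kept {#1, #2, #4, #6}.
Then maximize capacity: best is 722, kept {#6}.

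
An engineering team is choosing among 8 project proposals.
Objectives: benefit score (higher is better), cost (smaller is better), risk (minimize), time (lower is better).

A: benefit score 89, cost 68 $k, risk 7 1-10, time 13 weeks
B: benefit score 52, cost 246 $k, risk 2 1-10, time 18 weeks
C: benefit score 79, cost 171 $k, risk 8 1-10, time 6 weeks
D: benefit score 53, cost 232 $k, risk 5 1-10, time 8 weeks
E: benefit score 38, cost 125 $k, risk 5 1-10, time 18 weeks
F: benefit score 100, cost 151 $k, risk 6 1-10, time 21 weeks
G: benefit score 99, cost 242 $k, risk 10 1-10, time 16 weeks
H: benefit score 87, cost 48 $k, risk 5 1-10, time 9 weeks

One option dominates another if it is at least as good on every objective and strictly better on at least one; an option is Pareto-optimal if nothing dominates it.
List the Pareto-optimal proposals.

A: not dominated.
B: not dominated (best risk).
C: not dominated (best time).
D: not dominated.
E: dominated by H (benefit score 87≥38, cost 48≤125, risk 5≤5, time 9≤18).
F: not dominated (best benefit score).
G: not dominated.
H: not dominated (best cost).

A, B, C, D, F, G, H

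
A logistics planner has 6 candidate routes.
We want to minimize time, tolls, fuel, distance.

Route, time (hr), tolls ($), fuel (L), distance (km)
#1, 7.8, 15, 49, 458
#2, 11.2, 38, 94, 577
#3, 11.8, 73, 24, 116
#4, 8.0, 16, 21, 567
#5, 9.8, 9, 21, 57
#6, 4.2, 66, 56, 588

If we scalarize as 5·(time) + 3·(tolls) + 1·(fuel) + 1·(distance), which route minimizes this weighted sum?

#5

#1: 5·7.8 + 3·15 + 1·49 + 1·458 = 591.0
#2: 5·11.2 + 3·38 + 1·94 + 1·577 = 841.0
#3: 5·11.8 + 3·73 + 1·24 + 1·116 = 418.0
#4: 5·8.0 + 3·16 + 1·21 + 1·567 = 676.0
#5: 5·9.8 + 3·9 + 1·21 + 1·57 = 154.0
#6: 5·4.2 + 3·66 + 1·56 + 1·588 = 863.0
Lowest: #5 at 154.0.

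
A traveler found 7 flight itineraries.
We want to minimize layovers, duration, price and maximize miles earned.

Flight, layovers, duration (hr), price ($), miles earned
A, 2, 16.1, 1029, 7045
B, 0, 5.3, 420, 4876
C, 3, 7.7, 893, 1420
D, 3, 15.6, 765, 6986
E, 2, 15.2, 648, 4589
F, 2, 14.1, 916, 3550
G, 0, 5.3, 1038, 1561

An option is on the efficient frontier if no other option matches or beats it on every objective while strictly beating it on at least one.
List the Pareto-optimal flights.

A, B, D

A: not dominated (best miles earned).
B: not dominated (best price).
C: dominated by B (layovers 0≤3, duration 5.3≤7.7, price 420≤893, miles earned 4876≥1420).
D: not dominated.
E: dominated by B (layovers 0≤2, duration 5.3≤15.2, price 420≤648, miles earned 4876≥4589).
F: dominated by B (layovers 0≤2, duration 5.3≤14.1, price 420≤916, miles earned 4876≥3550).
G: dominated by B (layovers 0≤0, duration 5.3≤5.3, price 420≤1038, miles earned 4876≥1561).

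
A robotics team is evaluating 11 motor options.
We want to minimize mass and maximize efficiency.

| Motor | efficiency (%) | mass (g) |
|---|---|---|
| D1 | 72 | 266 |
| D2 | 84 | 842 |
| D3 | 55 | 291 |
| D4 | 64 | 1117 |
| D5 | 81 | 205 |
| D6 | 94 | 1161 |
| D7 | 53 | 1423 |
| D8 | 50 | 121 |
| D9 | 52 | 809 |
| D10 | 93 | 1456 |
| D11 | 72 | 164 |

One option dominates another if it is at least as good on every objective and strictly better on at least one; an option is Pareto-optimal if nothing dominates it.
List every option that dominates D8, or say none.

D1: worse on mass (266 vs 121).
D2: worse on mass (842 vs 121).
D3: worse on mass (291 vs 121).
D4: worse on mass (1117 vs 121).
D5: worse on mass (205 vs 121).
D6: worse on mass (1161 vs 121).
D7: worse on mass (1423 vs 121).
D9: worse on mass (809 vs 121).
D10: worse on mass (1456 vs 121).
D11: worse on mass (164 vs 121).
No option dominates D8.

none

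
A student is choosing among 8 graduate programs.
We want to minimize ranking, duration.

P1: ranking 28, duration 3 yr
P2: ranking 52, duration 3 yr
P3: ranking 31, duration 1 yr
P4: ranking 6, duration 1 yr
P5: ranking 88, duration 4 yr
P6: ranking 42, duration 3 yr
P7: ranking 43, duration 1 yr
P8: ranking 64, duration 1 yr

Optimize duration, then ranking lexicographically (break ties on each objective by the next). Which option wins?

P4

First minimize duration: best is 1, kept {P3, P4, P7, P8}.
Then minimize ranking: best is 6, kept {P4}.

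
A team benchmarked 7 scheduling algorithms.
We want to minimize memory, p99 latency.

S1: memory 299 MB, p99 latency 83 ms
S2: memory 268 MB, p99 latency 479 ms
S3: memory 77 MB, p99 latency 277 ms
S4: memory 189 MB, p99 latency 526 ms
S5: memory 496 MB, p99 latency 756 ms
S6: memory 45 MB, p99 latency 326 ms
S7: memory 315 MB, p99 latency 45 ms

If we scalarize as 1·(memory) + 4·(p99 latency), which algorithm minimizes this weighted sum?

S1: 1·299 + 4·83 = 631
S2: 1·268 + 4·479 = 2184
S3: 1·77 + 4·277 = 1185
S4: 1·189 + 4·526 = 2293
S5: 1·496 + 4·756 = 3520
S6: 1·45 + 4·326 = 1349
S7: 1·315 + 4·45 = 495
Lowest: S7 at 495.

S7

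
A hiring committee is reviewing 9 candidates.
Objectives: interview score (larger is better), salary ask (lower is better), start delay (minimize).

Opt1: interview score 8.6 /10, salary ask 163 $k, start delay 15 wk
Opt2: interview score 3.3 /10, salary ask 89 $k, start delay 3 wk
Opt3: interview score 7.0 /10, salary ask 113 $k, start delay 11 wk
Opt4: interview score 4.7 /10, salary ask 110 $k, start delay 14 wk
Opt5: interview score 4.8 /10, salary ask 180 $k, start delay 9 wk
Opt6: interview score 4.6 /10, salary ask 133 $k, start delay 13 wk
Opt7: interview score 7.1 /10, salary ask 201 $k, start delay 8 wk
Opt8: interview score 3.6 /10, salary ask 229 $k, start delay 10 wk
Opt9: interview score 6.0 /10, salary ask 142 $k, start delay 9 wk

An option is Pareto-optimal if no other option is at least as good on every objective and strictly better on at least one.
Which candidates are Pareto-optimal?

Opt1: not dominated (best interview score).
Opt2: not dominated (best salary ask).
Opt3: not dominated.
Opt4: not dominated.
Opt5: dominated by Opt9 (interview score 6.0≥4.8, salary ask 142≤180, start delay 9≤9).
Opt6: dominated by Opt3 (interview score 7.0≥4.6, salary ask 113≤133, start delay 11≤13).
Opt7: not dominated.
Opt8: dominated by Opt5 (interview score 4.8≥3.6, salary ask 180≤229, start delay 9≤10).
Opt9: not dominated.

Opt1, Opt2, Opt3, Opt4, Opt7, Opt9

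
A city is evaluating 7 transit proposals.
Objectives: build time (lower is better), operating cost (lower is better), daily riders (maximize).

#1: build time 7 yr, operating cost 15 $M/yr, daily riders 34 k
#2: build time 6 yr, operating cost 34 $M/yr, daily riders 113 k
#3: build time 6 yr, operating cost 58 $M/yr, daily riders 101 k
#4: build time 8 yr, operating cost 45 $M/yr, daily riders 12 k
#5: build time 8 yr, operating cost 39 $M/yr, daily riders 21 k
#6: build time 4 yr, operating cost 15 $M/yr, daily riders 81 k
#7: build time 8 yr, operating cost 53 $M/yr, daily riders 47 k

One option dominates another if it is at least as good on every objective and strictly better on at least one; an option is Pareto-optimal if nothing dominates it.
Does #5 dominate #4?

#5 vs #4: build time 8≤8, operating cost 39≤45, daily riders 21≥12 — #5 is at least as good on every objective with at least one strict improvement.

Yes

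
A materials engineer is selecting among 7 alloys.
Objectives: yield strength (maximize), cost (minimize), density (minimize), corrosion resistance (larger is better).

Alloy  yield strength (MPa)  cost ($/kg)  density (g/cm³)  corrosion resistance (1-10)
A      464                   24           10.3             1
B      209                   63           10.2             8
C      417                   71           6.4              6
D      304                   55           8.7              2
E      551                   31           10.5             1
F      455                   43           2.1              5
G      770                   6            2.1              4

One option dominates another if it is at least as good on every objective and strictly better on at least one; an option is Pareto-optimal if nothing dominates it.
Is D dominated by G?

Yes

G vs D: yield strength 770≥304, cost 6≤55, density 2.1≤8.7, corrosion resistance 4≥2 — G is at least as good on every objective with at least one strict improvement.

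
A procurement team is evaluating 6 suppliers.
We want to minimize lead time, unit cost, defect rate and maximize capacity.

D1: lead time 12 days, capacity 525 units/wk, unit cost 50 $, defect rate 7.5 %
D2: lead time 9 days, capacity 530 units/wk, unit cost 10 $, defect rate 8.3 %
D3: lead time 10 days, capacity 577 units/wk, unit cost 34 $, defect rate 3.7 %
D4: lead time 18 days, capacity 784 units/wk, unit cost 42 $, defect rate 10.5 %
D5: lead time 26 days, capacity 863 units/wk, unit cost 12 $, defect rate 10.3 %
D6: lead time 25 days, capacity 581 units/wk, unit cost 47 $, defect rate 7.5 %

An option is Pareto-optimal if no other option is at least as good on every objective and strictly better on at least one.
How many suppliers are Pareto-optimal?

D1: dominated by D3 (lead time 10≤12, capacity 577≥525, unit cost 34≤50, defect rate 3.7≤7.5).
D2: not dominated (best lead time).
D3: not dominated (best defect rate).
D4: not dominated.
D5: not dominated (best capacity).
D6: not dominated.
Pareto-optimal: D2, D3, D4, D5, D6 → 5.

5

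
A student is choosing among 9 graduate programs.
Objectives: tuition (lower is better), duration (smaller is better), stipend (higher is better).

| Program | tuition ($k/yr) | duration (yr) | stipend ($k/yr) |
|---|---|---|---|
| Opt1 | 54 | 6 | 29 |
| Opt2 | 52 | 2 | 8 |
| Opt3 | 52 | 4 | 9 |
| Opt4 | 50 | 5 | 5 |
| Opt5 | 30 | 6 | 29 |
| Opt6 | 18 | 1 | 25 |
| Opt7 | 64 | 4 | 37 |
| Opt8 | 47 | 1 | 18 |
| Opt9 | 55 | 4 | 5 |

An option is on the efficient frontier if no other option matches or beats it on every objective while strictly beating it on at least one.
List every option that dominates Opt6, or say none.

none

Opt1: worse on tuition (54 vs 18).
Opt2: worse on tuition (52 vs 18).
Opt3: worse on tuition (52 vs 18).
Opt4: worse on tuition (50 vs 18).
Opt5: worse on tuition (30 vs 18).
Opt7: worse on tuition (64 vs 18).
Opt8: worse on tuition (47 vs 18).
Opt9: worse on tuition (55 vs 18).
No option dominates Opt6.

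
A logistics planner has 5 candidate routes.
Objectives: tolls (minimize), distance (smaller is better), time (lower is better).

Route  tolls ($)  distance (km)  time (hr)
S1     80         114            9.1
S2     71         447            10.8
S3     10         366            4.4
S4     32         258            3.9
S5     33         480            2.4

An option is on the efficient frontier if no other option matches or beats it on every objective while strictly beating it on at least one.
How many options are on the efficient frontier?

4

S1: not dominated (best distance).
S2: dominated by S3 (tolls 10≤71, distance 366≤447, time 4.4≤10.8).
S3: not dominated (best tolls).
S4: not dominated.
S5: not dominated (best time).
Pareto-optimal: S1, S3, S4, S5 → 4.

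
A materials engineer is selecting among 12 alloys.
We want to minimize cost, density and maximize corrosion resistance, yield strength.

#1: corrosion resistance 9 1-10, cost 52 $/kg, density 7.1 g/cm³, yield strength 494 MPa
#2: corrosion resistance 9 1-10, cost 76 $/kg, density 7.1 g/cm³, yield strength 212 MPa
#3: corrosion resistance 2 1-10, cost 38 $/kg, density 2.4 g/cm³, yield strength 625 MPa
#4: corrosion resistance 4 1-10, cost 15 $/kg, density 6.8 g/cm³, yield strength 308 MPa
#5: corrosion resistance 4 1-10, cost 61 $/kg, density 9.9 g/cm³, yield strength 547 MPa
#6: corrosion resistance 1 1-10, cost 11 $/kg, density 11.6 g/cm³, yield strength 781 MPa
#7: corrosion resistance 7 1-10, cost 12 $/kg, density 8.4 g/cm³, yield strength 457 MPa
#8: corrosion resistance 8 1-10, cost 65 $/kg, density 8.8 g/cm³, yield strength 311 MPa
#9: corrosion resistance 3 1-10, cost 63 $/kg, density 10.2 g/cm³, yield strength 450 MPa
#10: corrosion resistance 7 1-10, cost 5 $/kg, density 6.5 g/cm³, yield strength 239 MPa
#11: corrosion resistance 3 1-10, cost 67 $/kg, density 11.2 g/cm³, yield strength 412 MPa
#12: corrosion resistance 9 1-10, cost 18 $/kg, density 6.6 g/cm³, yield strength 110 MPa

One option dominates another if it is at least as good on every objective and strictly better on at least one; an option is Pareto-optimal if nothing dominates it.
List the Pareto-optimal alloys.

#1, #3, #4, #5, #6, #7, #10, #12

#1: not dominated.
#2: dominated by #1 (corrosion resistance 9≥9, cost 52≤76, density 7.1≤7.1, yield strength 494≥212).
#3: not dominated (best density).
#4: not dominated.
#5: not dominated.
#6: not dominated (best yield strength).
#7: not dominated.
#8: dominated by #1 (corrosion resistance 9≥8, cost 52≤65, density 7.1≤8.8, yield strength 494≥311).
#9: dominated by #1 (corrosion resistance 9≥3, cost 52≤63, density 7.1≤10.2, yield strength 494≥450).
#10: not dominated (best cost).
#11: dominated by #1 (corrosion resistance 9≥3, cost 52≤67, density 7.1≤11.2, yield strength 494≥412).
#12: not dominated.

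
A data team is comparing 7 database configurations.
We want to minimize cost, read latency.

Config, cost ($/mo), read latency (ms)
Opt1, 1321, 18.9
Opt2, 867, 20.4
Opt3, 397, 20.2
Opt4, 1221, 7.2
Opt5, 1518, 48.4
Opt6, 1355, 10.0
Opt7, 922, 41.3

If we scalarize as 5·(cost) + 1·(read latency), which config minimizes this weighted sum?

Opt1: 5·1321 + 1·18.9 = 6623.9
Opt2: 5·867 + 1·20.4 = 4355.4
Opt3: 5·397 + 1·20.2 = 2005.2
Opt4: 5·1221 + 1·7.2 = 6112.2
Opt5: 5·1518 + 1·48.4 = 7638.4
Opt6: 5·1355 + 1·10.0 = 6785.0
Opt7: 5·922 + 1·41.3 = 4651.3
Lowest: Opt3 at 2005.2.

Opt3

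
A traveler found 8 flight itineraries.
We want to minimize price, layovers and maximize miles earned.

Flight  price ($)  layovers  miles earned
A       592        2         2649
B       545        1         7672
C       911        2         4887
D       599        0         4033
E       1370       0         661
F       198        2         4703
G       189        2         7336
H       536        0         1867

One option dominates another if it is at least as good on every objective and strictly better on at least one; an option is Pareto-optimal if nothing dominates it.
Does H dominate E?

Yes

H vs E: price 536≤1370, layovers 0≤0, miles earned 1867≥661 — H is at least as good on every objective with at least one strict improvement.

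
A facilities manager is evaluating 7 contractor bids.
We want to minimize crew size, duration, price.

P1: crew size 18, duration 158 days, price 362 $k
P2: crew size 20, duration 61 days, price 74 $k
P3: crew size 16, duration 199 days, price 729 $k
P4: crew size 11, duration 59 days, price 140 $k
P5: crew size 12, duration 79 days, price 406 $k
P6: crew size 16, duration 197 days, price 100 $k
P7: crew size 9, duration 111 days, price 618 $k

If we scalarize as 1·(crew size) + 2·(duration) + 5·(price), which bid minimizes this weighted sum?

P1: 1·18 + 2·158 + 5·362 = 2144
P2: 1·20 + 2·61 + 5·74 = 512
P3: 1·16 + 2·199 + 5·729 = 4059
P4: 1·11 + 2·59 + 5·140 = 829
P5: 1·12 + 2·79 + 5·406 = 2200
P6: 1·16 + 2·197 + 5·100 = 910
P7: 1·9 + 2·111 + 5·618 = 3321
Lowest: P2 at 512.

P2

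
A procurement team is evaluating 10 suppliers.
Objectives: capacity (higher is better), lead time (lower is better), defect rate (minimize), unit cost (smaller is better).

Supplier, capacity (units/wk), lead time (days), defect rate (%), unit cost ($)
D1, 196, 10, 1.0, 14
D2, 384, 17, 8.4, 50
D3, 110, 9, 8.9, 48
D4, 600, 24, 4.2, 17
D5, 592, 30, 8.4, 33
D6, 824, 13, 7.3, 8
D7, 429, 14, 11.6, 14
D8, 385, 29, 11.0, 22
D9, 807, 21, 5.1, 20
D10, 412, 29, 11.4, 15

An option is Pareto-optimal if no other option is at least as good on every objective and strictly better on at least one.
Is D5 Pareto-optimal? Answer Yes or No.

No

D4 vs D5: capacity 600≥592, lead time 24≤30, defect rate 4.2≤8.4, unit cost 17≤33 — D4 is at least as good on every objective and strictly better on at least one, so D4 dominates D5.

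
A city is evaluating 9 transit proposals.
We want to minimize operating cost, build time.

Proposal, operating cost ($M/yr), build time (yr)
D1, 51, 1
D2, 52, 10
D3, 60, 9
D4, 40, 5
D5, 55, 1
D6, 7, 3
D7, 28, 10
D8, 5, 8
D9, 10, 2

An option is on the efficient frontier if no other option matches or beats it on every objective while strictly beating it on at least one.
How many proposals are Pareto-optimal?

D1: not dominated.
D2: dominated by D1 (operating cost 51≤52, build time 1≤10).
D3: dominated by D1 (operating cost 51≤60, build time 1≤9).
D4: dominated by D6 (operating cost 7≤40, build time 3≤5).
D5: dominated by D1 (operating cost 51≤55, build time 1≤1).
D6: not dominated.
D7: dominated by D6 (operating cost 7≤28, build time 3≤10).
D8: not dominated (best operating cost).
D9: not dominated.
Pareto-optimal: D1, D6, D8, D9 → 4.

4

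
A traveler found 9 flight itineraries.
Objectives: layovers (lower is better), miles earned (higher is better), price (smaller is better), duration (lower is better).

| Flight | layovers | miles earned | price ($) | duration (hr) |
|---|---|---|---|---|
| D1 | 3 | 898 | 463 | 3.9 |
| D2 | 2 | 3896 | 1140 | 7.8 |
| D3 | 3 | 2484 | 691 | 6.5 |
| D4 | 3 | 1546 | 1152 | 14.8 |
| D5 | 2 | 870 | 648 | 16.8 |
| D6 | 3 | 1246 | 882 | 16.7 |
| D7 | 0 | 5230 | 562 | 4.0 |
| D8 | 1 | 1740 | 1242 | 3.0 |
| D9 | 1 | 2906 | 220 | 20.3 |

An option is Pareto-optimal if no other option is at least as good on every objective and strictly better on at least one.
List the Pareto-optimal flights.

D1: not dominated.
D2: dominated by D7 (layovers 0≤2, miles earned 5230≥3896, price 562≤1140, duration 4.0≤7.8).
D3: dominated by D7 (layovers 0≤3, miles earned 5230≥2484, price 562≤691, duration 4.0≤6.5).
D4: dominated by D2 (layovers 2≤3, miles earned 3896≥1546, price 1140≤1152, duration 7.8≤14.8).
D5: dominated by D7 (layovers 0≤2, miles earned 5230≥870, price 562≤648, duration 4.0≤16.8).
D6: dominated by D3 (layovers 3≤3, miles earned 2484≥1246, price 691≤882, duration 6.5≤16.7).
D7: not dominated (best layovers).
D8: not dominated (best duration).
D9: not dominated (best price).

D1, D7, D8, D9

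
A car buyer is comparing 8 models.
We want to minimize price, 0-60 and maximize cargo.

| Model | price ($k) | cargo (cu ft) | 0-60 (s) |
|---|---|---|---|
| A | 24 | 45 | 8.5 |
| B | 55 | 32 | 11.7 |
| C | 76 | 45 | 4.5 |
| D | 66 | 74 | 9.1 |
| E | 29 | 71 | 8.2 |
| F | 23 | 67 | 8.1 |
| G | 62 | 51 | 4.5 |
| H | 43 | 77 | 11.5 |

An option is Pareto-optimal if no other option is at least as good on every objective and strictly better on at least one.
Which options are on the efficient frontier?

D, E, F, G, H

A: dominated by F (price 23≤24, cargo 67≥45, 0-60 8.1≤8.5).
B: dominated by A (price 24≤55, cargo 45≥32, 0-60 8.5≤11.7).
C: dominated by G (price 62≤76, cargo 51≥45, 0-60 4.5≤4.5).
D: not dominated.
E: not dominated.
F: not dominated (best price).
G: not dominated.
H: not dominated (best cargo).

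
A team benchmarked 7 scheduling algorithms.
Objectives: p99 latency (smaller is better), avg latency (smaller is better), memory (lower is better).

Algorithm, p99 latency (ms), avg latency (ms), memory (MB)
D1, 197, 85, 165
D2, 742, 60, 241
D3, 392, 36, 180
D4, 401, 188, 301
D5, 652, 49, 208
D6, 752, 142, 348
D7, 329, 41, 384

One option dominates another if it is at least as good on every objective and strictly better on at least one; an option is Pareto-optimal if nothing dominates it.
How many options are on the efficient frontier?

3

D1: not dominated (best p99 latency).
D2: dominated by D3 (p99 latency 392≤742, avg latency 36≤60, memory 180≤241).
D3: not dominated (best avg latency).
D4: dominated by D1 (p99 latency 197≤401, avg latency 85≤188, memory 165≤301).
D5: dominated by D3 (p99 latency 392≤652, avg latency 36≤49, memory 180≤208).
D6: dominated by D1 (p99 latency 197≤752, avg latency 85≤142, memory 165≤348).
D7: not dominated.
Pareto-optimal: D1, D3, D7 → 3.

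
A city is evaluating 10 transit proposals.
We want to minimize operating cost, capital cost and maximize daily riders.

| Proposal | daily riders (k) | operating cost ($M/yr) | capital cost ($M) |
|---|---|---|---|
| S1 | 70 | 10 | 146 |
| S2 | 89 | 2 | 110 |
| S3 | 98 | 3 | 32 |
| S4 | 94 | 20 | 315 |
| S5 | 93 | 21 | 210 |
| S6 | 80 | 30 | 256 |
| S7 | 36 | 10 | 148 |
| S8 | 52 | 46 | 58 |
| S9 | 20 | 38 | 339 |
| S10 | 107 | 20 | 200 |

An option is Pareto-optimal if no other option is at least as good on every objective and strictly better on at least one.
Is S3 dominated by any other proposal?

No

S1: worse on daily riders (70 vs 98).
S2: worse on daily riders (89 vs 98).
S4: worse on daily riders (94 vs 98).
S5: worse on daily riders (93 vs 98).
S6: worse on daily riders (80 vs 98).
S7: worse on daily riders (36 vs 98).
S8: worse on daily riders (52 vs 98).
S9: worse on daily riders (20 vs 98).
S10: worse on operating cost (20 vs 3).
No option is at least as good as S3 on every objective and strictly better on one.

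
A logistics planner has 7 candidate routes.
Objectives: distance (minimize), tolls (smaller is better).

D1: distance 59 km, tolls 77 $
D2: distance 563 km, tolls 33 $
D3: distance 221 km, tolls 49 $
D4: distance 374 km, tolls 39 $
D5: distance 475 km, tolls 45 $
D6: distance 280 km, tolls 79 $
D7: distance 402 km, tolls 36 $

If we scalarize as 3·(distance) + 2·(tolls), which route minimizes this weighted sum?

D1: 3·59 + 2·77 = 331
D2: 3·563 + 2·33 = 1755
D3: 3·221 + 2·49 = 761
D4: 3·374 + 2·39 = 1200
D5: 3·475 + 2·45 = 1515
D6: 3·280 + 2·79 = 998
D7: 3·402 + 2·36 = 1278
Lowest: D1 at 331.

D1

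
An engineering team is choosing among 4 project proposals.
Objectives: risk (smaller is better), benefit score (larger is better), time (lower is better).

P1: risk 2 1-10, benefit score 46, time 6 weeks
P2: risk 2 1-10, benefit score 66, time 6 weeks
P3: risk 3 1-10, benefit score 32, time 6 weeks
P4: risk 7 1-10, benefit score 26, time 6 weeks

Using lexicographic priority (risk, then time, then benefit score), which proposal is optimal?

P2

First minimize risk: best is 2, kept {P1, P2}.
Then minimize time: best is 6, kept {P1, P2}.
Then maximize benefit score: best is 66, kept {P2}.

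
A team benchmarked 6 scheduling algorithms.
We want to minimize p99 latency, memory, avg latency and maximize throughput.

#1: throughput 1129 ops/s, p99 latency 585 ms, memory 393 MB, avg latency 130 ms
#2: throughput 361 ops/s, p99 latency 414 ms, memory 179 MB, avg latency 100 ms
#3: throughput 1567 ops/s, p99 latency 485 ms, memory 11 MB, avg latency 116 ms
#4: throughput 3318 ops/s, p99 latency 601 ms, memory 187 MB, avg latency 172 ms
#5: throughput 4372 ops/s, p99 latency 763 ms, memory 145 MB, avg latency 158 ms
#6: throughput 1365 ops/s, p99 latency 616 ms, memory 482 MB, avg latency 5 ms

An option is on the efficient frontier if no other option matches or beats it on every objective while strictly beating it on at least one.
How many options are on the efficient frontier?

#1: dominated by #3 (throughput 1567≥1129, p99 latency 485≤585, memory 11≤393, avg latency 116≤130).
#2: not dominated (best p99 latency).
#3: not dominated (best memory).
#4: not dominated.
#5: not dominated (best throughput).
#6: not dominated (best avg latency).
Pareto-optimal: #2, #3, #4, #5, #6 → 5.

5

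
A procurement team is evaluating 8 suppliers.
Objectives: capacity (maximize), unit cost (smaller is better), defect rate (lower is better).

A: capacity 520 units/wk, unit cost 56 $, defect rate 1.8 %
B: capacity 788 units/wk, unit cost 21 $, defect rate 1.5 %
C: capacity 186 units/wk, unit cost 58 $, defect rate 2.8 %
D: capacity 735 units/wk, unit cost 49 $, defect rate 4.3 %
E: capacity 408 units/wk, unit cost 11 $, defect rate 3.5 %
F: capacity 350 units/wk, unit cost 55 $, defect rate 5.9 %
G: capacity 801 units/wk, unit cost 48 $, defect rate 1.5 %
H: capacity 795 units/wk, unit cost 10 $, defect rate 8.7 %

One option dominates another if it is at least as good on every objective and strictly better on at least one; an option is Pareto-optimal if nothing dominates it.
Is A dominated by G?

Yes

G vs A: capacity 801≥520, unit cost 48≤56, defect rate 1.5≤1.8 — G is at least as good on every objective with at least one strict improvement.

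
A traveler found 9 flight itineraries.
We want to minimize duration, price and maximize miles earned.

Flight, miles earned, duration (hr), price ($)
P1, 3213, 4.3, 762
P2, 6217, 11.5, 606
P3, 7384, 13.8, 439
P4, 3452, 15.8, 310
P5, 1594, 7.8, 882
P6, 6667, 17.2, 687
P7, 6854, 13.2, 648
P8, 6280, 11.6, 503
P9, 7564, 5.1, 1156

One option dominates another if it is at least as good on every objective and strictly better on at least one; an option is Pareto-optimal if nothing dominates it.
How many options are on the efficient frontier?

P1: not dominated (best duration).
P2: not dominated.
P3: not dominated.
P4: not dominated (best price).
P5: dominated by P1 (miles earned 3213≥1594, duration 4.3≤7.8, price 762≤882).
P6: dominated by P3 (miles earned 7384≥6667, duration 13.8≤17.2, price 439≤687).
P7: not dominated.
P8: not dominated.
P9: not dominated (best miles earned).
Pareto-optimal: P1, P2, P3, P4, P7, P8, P9 → 7.

7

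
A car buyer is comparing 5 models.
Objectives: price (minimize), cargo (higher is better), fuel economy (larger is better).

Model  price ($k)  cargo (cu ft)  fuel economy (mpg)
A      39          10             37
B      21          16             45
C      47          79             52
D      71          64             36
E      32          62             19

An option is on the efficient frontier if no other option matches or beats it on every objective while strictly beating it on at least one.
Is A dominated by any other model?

Yes

B vs A: price 21≤39, cargo 16≥10, fuel economy 45≥37 — B is at least as good on every objective and strictly better on at least one, so B dominates A.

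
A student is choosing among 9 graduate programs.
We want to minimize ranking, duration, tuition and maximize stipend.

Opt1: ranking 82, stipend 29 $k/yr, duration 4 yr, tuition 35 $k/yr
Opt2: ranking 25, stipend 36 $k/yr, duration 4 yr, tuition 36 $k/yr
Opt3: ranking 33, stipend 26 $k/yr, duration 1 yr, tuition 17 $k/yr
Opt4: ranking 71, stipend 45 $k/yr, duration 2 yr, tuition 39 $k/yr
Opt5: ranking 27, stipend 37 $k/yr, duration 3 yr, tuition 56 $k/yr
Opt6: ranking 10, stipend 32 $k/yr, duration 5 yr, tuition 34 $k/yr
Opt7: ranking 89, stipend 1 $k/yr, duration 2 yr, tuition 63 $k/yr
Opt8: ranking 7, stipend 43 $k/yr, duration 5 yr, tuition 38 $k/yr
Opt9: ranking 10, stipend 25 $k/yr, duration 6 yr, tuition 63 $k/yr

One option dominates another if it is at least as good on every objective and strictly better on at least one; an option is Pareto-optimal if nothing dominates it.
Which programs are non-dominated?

Opt1, Opt2, Opt3, Opt4, Opt5, Opt6, Opt8

Opt1: not dominated.
Opt2: not dominated.
Opt3: not dominated (best duration).
Opt4: not dominated (best stipend).
Opt5: not dominated.
Opt6: not dominated.
Opt7: dominated by Opt3 (ranking 33≤89, stipend 26≥1, duration 1≤2, tuition 17≤63).
Opt8: not dominated (best ranking).
Opt9: dominated by Opt6 (ranking 10≤10, stipend 32≥25, duration 5≤6, tuition 34≤63).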